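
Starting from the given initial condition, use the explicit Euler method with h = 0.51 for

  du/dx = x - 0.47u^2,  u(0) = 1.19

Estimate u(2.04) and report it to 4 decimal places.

Euler: u_{n+1} = u_n + h·f(x_n, u_n).
x=0.000000, u=1.190000: f=-0.665567 → u ← 1.190000 + 0.51·(-0.665567) = 0.850561
x=0.510000, u=0.850561: f=0.169977 → u ← 0.850561 + 0.51·0.169977 = 0.937249
x=1.020000, u=0.937249: f=0.607135 → u ← 0.937249 + 0.51·0.607135 = 1.246888
x=1.530000, u=1.246888: f=0.799277 → u ← 1.246888 + 0.51·0.799277 = 1.654519
u(2.04) ≈ 1.6545

1.6545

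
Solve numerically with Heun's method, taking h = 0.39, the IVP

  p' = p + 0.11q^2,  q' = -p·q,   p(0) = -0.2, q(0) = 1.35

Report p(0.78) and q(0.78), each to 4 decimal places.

-0.1673, 1.5687

Heun on (p,q): k1 = f(x_n, state_n); k2 = f(x_n + h, state_n + h·k1); state_{n+1} = state_n + (h/2)·(k1 + k2).
0.000000: (-0.200000, 1.350000)
  k1 = (0.000475, 0.270000)
  predictor → (-0.199815, 1.455300)
  k2 = (0.033154, 0.290790)
  → (-0.193442, 1.459354)
0.390000: (-0.193442, 1.459354)
  k1 = (0.040826, 0.282301)
  predictor → (-0.177520, 1.569451)
  k2 = (0.093429, 0.278609)
  → (-0.167262, 1.568732)
(p(0.78), q(0.78)) ≈ (-0.1673, 1.5687)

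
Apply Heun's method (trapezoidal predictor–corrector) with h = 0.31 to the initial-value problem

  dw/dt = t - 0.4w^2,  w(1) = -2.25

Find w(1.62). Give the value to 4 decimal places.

-3.1634

Heun: k1 = f(t_n, w_n); k2 = f(t_n + h, w_n + h·k1); w_{n+1} = w_n + (h/2)·(k1 + k2).
t=1.000000, w=-2.250000:
  k1 = f(1.000000, -2.250000) = -1.025000
  k2 = f(1.310000, -2.567750) = -1.327336
  w ← -2.250000 + (0.31/2)·(-1.025000 + (-1.327336)) = -2.614612
t=1.310000, w=-2.614612:
  k1 = f(1.310000, -2.614612) = -1.424479
  k2 = f(1.620000, -3.056200) = -2.116144
  w ← -2.614612 + (0.31/2)·(-1.424479 + (-2.116144)) = -3.163409
w(1.62) ≈ -3.1634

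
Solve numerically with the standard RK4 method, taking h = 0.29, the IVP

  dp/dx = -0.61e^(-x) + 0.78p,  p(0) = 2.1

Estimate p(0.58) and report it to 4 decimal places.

RK4: k1 = f(x_n, p_n); k2 = f(x_n + h/2, p_n + (h/2)·k1); k3 = f(x_n + h/2, p_n + (h/2)·k2); k4 = f(x_n + h, p_n + h·k3); p_{n+1} = p_n + (h/6)·(k1 + 2k2 + 2k3 + k4).
x=0.000000, p=2.100000:
  k1 = f(0.000000, 2.100000) = 1.028000
  k2 = f(0.145000, 2.249060) = 1.226603
  k3 = f(0.145000, 2.277857) = 1.249065
  k4 = f(0.290000, 2.462229) = 1.464098
  p ← 2.100000 + (0.29/6)·(k1 + 2k2 + 2k3 + k4) = 2.459766
x=0.290000, p=2.459766:
  k1 = f(0.290000, 2.459766) = 1.462177
  k2 = f(0.435000, 2.671782) = 1.689158
  k3 = f(0.435000, 2.704694) = 1.714830
  k4 = f(0.580000, 2.957067) = 1.964974
  p ← 2.459766 + (0.29/6)·(k1 + 2k2 + 2k3 + k4) = 2.954464
p(0.58) ≈ 2.9545

2.9545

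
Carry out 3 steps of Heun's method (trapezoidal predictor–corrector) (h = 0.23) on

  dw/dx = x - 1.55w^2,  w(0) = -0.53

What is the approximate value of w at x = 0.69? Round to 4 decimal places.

-0.7680

Heun: k1 = f(x_n, w_n); k2 = f(x_n + h, w_n + h·k1); w_{n+1} = w_n + (h/2)·(k1 + k2).
x=0.000000, w=-0.530000:
  k1 = f(0.000000, -0.530000) = -0.435395
  k2 = f(0.230000, -0.630141) = -0.385470
  w ← -0.530000 + (0.23/2)·(-0.435395 + (-0.385470)) = -0.624399
x=0.230000, w=-0.624399:
  k1 = f(0.230000, -0.624399) = -0.374306
  k2 = f(0.460000, -0.710490) = -0.322433
  w ← -0.624399 + (0.23/2)·(-0.374306 + (-0.322433)) = -0.704525
x=0.460000, w=-0.704525:
  k1 = f(0.460000, -0.704525) = -0.309350
  k2 = f(0.690000, -0.775675) = -0.242591
  w ← -0.704525 + (0.23/2)·(-0.309350 + (-0.242591)) = -0.767998
w(0.69) ≈ -0.7680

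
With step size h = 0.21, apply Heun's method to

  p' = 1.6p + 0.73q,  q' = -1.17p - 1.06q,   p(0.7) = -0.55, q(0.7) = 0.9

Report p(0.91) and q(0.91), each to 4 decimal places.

Heun on (p,q): k1 = f(s_n, state_n); k2 = f(s_n + h, state_n + h·k1); state_{n+1} = state_n + (h/2)·(k1 + k2).
0.700000: (-0.550000, 0.900000)
  k1 = (-0.223000, -0.310500)
  predictor → (-0.596830, 0.834795)
  k2 = (-0.345528, -0.186592)
  → (-0.609695, 0.847805)
(p(0.91), q(0.91)) ≈ (-0.6097, 0.8478)

-0.6097, 0.8478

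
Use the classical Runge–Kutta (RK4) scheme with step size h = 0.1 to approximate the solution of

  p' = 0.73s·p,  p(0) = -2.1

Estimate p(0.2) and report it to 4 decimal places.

-2.1309

RK4: k1 = f(s_n, p_n); k2 = f(s_n + h/2, p_n + (h/2)·k1); k3 = f(s_n + h/2, p_n + (h/2)·k2); k4 = f(s_n + h, p_n + h·k3); p_{n+1} = p_n + (h/6)·(k1 + 2k2 + 2k3 + k4).
s=0.000000, p=-2.100000:
  k1 = f(0.000000, -2.100000) = 0.000000
  k2 = f(0.050000, -2.100000) = -0.076650
  k3 = f(0.050000, -2.103833) = -0.076790
  k4 = f(0.100000, -2.107679) = -0.153861
  p ← -2.100000 + (0.1/6)·(k1 + 2k2 + 2k3 + k4) = -2.107679
s=0.100000, p=-2.107679:
  k1 = f(0.100000, -2.107679) = -0.153861
  k2 = f(0.150000, -2.115372) = -0.231633
  k3 = f(0.150000, -2.119261) = -0.232059
  k4 = f(0.200000, -2.130885) = -0.311109
  p ← -2.107679 + (0.1/6)·(k1 + 2k2 + 2k3 + k4) = -2.130885
p(0.2) ≈ -2.1309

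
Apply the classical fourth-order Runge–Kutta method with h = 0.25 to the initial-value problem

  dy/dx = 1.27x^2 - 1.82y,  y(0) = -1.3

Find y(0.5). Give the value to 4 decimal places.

-0.4807

RK4: k1 = f(x_n, y_n); k2 = f(x_n + h/2, y_n + (h/2)·k1); k3 = f(x_n + h/2, y_n + (h/2)·k2); k4 = f(x_n + h, y_n + h·k3); y_{n+1} = y_n + (h/6)·(k1 + 2k2 + 2k3 + k4).
x=0.000000, y=-1.300000:
  k1 = f(0.000000, -1.300000) = 2.366000
  k2 = f(0.125000, -1.004250) = 1.847579
  k3 = f(0.125000, -1.069053) = 1.965520
  k4 = f(0.250000, -0.808620) = 1.551064
  y ← -1.300000 + (0.25/6)·(k1 + 2k2 + 2k3 + k4) = -0.819031
x=0.250000, y=-0.819031:
  k1 = f(0.250000, -0.819031) = 1.570011
  k2 = f(0.375000, -0.622779) = 1.312052
  k3 = f(0.375000, -0.655024) = 1.370738
  k4 = f(0.500000, -0.476346) = 1.184450
  y ← -0.819031 + (0.25/6)·(k1 + 2k2 + 2k3 + k4) = -0.480696
y(0.5) ≈ -0.4807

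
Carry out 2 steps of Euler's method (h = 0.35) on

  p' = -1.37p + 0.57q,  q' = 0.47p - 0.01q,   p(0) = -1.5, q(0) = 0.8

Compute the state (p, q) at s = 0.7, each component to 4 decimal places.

Euler on (p,q): p_{n+1} = p_n + h·p', q_{n+1} = q_n + h·q'.
0.000000: (-1.500000, 0.800000); f=(2.511000, -0.713000) → (-0.621150, 0.550450)
0.350000: (-0.621150, 0.550450); f=(1.164732, -0.297445) → (-0.213494, 0.446344)
(p(0.7), q(0.7)) ≈ (-0.2135, 0.4463)

-0.2135, 0.4463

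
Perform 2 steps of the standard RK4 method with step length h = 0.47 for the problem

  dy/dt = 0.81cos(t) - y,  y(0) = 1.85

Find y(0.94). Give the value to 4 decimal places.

1.1305

RK4: k1 = f(t_n, y_n); k2 = f(t_n + h/2, y_n + (h/2)·k1); k3 = f(t_n + h/2, y_n + (h/2)·k2); k4 = f(t_n + h, y_n + h·k3); y_{n+1} = y_n + (h/6)·(k1 + 2k2 + 2k3 + k4).
t=0.000000, y=1.850000:
  k1 = f(0.000000, 1.850000) = -1.040000
  k2 = f(0.235000, 1.605600) = -0.817863
  k3 = f(0.235000, 1.657802) = -0.870065
  k4 = f(0.470000, 1.441069) = -0.718899
  y ← 1.850000 + (0.47/6)·(k1 + 2k2 + 2k3 + k4) = 1.447777
t=0.470000, y=1.447777:
  k1 = f(0.470000, 1.447777) = -0.725607
  k2 = f(0.705000, 1.277260) = -0.660354
  k3 = f(0.705000, 1.292594) = -0.675689
  k4 = f(0.940000, 1.130204) = -0.652475
  y ← 1.447777 + (0.47/6)·(k1 + 2k2 + 2k3 + k4) = 1.130514
y(0.94) ≈ 1.1305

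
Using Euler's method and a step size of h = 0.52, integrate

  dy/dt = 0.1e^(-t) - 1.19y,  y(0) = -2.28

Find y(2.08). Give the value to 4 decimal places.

-0.0228

Euler: y_{n+1} = y_n + h·f(t_n, y_n).
t=0.000000, y=-2.280000: f=2.813200 → y ← -2.280000 + 0.52·2.813200 = -0.817136
t=0.520000, y=-0.817136: f=1.031844 → y ← -0.817136 + 0.52·1.031844 = -0.280577
t=1.040000, y=-0.280577: f=0.369232 → y ← -0.280577 + 0.52·0.369232 = -0.088576
t=1.560000, y=-0.088576: f=0.126419 → y ← -0.088576 + 0.52·0.126419 = -0.022838
y(2.08) ≈ -0.0228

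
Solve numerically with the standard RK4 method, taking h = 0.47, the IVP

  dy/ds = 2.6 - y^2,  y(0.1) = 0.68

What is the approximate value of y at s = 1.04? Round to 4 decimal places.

RK4: k1 = f(s_n, y_n); k2 = f(s_n + h/2, y_n + (h/2)·k1); k3 = f(s_n + h/2, y_n + (h/2)·k2); k4 = f(s_n + h, y_n + h·k3); y_{n+1} = y_n + (h/6)·(k1 + 2k2 + 2k3 + k4).
s=0.100000, y=0.680000:
  k1 = f(0.100000, 0.680000) = 2.137600
  k2 = f(0.335000, 1.182336) = 1.202082
  k3 = f(0.335000, 0.962489) = 1.673615
  k4 = f(0.570000, 1.466599) = 0.449088
  y ← 0.680000 + (0.47/6)·(k1 + 2k2 + 2k3 + k4) = 1.333150
s=0.570000, y=1.333150:
  k1 = f(0.570000, 1.333150) = 0.822712
  k2 = f(0.805000, 1.526487) = 0.269838
  k3 = f(0.805000, 1.396561) = 0.649616
  k4 = f(1.040000, 1.638469) = -0.084581
  y ← 1.333150 + (0.47/6)·(k1 + 2k2 + 2k3 + k4) = 1.535018
y(1.04) ≈ 1.5350

1.5350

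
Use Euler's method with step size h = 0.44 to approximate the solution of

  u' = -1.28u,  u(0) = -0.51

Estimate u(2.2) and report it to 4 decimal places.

-0.0081

Euler: u_{n+1} = u_n + h·f(t_n, u_n).
t=0.000000, u=-0.510000: f=0.652800 → u ← -0.510000 + 0.44·0.652800 = -0.222768
t=0.440000, u=-0.222768: f=0.285143 → u ← -0.222768 + 0.44·0.285143 = -0.097305
t=0.880000, u=-0.097305: f=0.124550 → u ← -0.097305 + 0.44·0.124550 = -0.042503
t=1.320000, u=-0.042503: f=0.054404 → u ← -0.042503 + 0.44·0.054404 = -0.018565
t=1.760000, u=-0.018565: f=0.023764 → u ← -0.018565 + 0.44·0.023764 = -0.008109
u(2.2) ≈ -0.0081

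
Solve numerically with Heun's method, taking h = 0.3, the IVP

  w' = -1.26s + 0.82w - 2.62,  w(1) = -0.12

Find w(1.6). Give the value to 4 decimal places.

-3.4273

Heun: k1 = f(s_n, w_n); k2 = f(s_n + h, w_n + h·k1); w_{n+1} = w_n + (h/2)·(k1 + k2).
s=1.000000, w=-0.120000:
  k1 = f(1.000000, -0.120000) = -3.978400
  k2 = f(1.300000, -1.313520) = -5.335086
  w ← -0.120000 + (0.3/2)·(-3.978400 + (-5.335086)) = -1.517023
s=1.300000, w=-1.517023:
  k1 = f(1.300000, -1.517023) = -5.501959
  k2 = f(1.600000, -3.167611) = -7.233441
  w ← -1.517023 + (0.3/2)·(-5.501959 + (-7.233441)) = -3.427333
w(1.6) ≈ -3.4273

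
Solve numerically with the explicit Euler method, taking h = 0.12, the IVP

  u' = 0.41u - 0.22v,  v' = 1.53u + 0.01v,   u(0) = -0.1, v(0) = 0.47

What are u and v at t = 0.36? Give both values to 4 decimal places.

Euler on (u,v): u_{n+1} = u_n + h·u', v_{n+1} = v_n + h·v'.
0.000000: (-0.100000, 0.470000); f=(-0.144400, -0.148300) → (-0.117328, 0.452204)
0.120000: (-0.117328, 0.452204); f=(-0.147589, -0.174990) → (-0.135039, 0.431205)
0.240000: (-0.135039, 0.431205); f=(-0.150231, -0.202297) → (-0.153066, 0.406930)
(u(0.36), v(0.36)) ≈ (-0.1531, 0.4069)

-0.1531, 0.4069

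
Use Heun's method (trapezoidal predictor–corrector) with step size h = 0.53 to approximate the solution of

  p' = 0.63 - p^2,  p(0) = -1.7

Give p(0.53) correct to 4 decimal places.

Heun: k1 = f(t_n, p_n); k2 = f(t_n + h, p_n + h·k1); p_{n+1} = p_n + (h/2)·(k1 + k2).
t=0.000000, p=-1.700000:
  k1 = f(0.000000, -1.700000) = -2.260000
  k2 = f(0.530000, -2.897800) = -7.767245
  p ← -1.700000 + (0.53/2)·(-2.260000 + (-7.767245)) = -4.357220
p(0.53) ≈ -4.3572

-4.3572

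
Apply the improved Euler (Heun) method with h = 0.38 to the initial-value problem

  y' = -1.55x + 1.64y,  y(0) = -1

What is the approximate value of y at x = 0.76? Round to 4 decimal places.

Heun: k1 = f(x_n, y_n); k2 = f(x_n + h, y_n + h·k1); y_{n+1} = y_n + (h/2)·(k1 + k2).
x=0.000000, y=-1.000000:
  k1 = f(0.000000, -1.000000) = -1.640000
  k2 = f(0.380000, -1.623200) = -3.251048
  y ← -1.000000 + (0.38/2)·(-1.640000 + (-3.251048)) = -1.929299
x=0.380000, y=-1.929299:
  k1 = f(0.380000, -1.929299) = -3.753051
  k2 = f(0.760000, -3.355458) = -6.680952
  y ← -1.929299 + (0.38/2)·(-3.753051 + (-6.680952)) = -3.911760
y(0.76) ≈ -3.9118

-3.9118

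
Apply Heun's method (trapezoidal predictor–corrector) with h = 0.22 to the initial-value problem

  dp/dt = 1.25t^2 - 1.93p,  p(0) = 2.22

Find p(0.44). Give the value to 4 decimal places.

Heun: k1 = f(t_n, p_n); k2 = f(t_n + h, p_n + h·k1); p_{n+1} = p_n + (h/2)·(k1 + k2).
t=0.000000, p=2.220000:
  k1 = f(0.000000, 2.220000) = -4.284600
  k2 = f(0.220000, 1.277388) = -2.404859
  p ← 2.220000 + (0.22/2)·(-4.284600 + (-2.404859)) = 1.484160
t=0.220000, p=1.484160:
  k1 = f(0.220000, 1.484160) = -2.803928
  k2 = f(0.440000, 0.867295) = -1.431880
  p ← 1.484160 + (0.22/2)·(-2.803928 + (-1.431880)) = 1.018221
p(0.44) ≈ 1.0182

1.0182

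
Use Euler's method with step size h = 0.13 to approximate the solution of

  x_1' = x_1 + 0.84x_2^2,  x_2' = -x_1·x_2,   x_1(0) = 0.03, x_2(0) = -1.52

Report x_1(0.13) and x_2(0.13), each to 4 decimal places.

Euler on (x_1,x_2): x_1_{n+1} = x_1_n + h·x_1', x_2_{n+1} = x_2_n + h·x_2'.
0.000000: (0.030000, -1.520000); f=(1.970736, 0.045600) → (0.286196, -1.514072)
(x_1(0.13), x_2(0.13)) ≈ (0.2862, -1.5141)

0.2862, -1.5141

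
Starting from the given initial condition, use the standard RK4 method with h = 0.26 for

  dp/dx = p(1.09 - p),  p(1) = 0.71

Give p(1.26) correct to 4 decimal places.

0.7768

RK4: k1 = f(x_n, p_n); k2 = f(x_n + h/2, p_n + (h/2)·k1); k3 = f(x_n + h/2, p_n + (h/2)·k2); k4 = f(x_n + h, p_n + h·k3); p_{n+1} = p_n + (h/6)·(k1 + 2k2 + 2k3 + k4).
x=1.000000, p=0.710000:
  k1 = f(1.000000, 0.710000) = 0.269800
  k2 = f(1.130000, 0.745074) = 0.256995
  k3 = f(1.130000, 0.743409) = 0.257659
  k4 = f(1.260000, 0.776991) = 0.243205
  p ← 0.710000 + (0.26/6)·(k1 + 2k2 + 2k3 + k4) = 0.776834
p(1.26) ≈ 0.7768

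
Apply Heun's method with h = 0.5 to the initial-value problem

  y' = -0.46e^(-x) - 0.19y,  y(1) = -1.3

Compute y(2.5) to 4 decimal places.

-1.0898

Heun: k1 = f(x_n, y_n); k2 = f(x_n + h, y_n + h·k1); y_{n+1} = y_n + (h/2)·(k1 + k2).
x=1.000000, y=-1.300000:
  k1 = f(1.000000, -1.300000) = 0.077775
  k2 = f(1.500000, -1.261112) = 0.136971
  y ← -1.300000 + (0.5/2)·(0.077775 + 0.136971) = -1.246313
x=1.500000, y=-1.246313:
  k1 = f(1.500000, -1.246313) = 0.134160
  k2 = f(2.000000, -1.179233) = 0.161800
  y ← -1.246313 + (0.5/2)·(0.134160 + 0.161800) = -1.172323
x=2.000000, y=-1.172323:
  k1 = f(2.000000, -1.172323) = 0.160487
  k2 = f(2.500000, -1.092080) = 0.169736
  y ← -1.172323 + (0.5/2)·(0.160487 + 0.169736) = -1.089768
y(2.5) ≈ -1.0898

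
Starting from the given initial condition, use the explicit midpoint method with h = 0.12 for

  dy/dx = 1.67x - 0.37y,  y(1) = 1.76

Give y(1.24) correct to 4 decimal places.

Midpoint: k1 = f(x_n, y_n); k2 = f(x_n + h/2, y_n + (h/2)·k1); y_{n+1} = y_n + h·k2.
x=1.000000, y=1.760000:
  k1 = f(1.000000, 1.760000) = 1.018800
  k2 = f(1.060000, 1.821128) = 1.096383
  y ← 1.760000 + 0.12·1.096383 = 1.891566
x=1.120000, y=1.891566:
  k1 = f(1.120000, 1.891566) = 1.170521
  k2 = f(1.180000, 1.961797) = 1.244735
  y ← 1.891566 + 0.12·1.244735 = 2.040934
y(1.24) ≈ 2.0409

2.0409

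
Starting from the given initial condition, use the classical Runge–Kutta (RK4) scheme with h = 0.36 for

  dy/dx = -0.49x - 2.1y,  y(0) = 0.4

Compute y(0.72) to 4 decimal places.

RK4: k1 = f(x_n, y_n); k2 = f(x_n + h/2, y_n + (h/2)·k1); k3 = f(x_n + h/2, y_n + (h/2)·k2); k4 = f(x_n + h, y_n + h·k3); y_{n+1} = y_n + (h/6)·(k1 + 2k2 + 2k3 + k4).
x=0.000000, y=0.400000:
  k1 = f(0.000000, 0.400000) = -0.840000
  k2 = f(0.180000, 0.248800) = -0.610680
  k3 = f(0.180000, 0.290078) = -0.697363
  k4 = f(0.360000, 0.148949) = -0.489194
  y ← 0.400000 + (0.36/6)·(k1 + 2k2 + 2k3 + k4) = 0.163283
x=0.360000, y=0.163283:
  k1 = f(0.360000, 0.163283) = -0.519295
  k2 = f(0.540000, 0.069810) = -0.411201
  k3 = f(0.540000, 0.089267) = -0.452061
  k4 = f(0.720000, 0.000541) = -0.353937
  y ← 0.163283 + (0.36/6)·(k1 + 2k2 + 2k3 + k4) = 0.007298
y(0.72) ≈ 0.0073

0.0073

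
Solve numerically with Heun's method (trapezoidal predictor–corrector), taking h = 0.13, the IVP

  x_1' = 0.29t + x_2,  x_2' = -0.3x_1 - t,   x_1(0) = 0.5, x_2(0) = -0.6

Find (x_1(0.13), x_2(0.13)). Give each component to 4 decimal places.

0.4232, -0.6264

Heun on (x_1,x_2): k1 = f(t_n, state_n); k2 = f(t_n + h, state_n + h·k1); state_{n+1} = state_n + (h/2)·(k1 + k2).
0.000000: (0.500000, -0.600000)
  k1 = (-0.600000, -0.150000)
  predictor → (0.422000, -0.619500)
  k2 = (-0.581800, -0.256600)
  → (0.423183, -0.626429)
(x_1(0.13), x_2(0.13)) ≈ (0.4232, -0.6264)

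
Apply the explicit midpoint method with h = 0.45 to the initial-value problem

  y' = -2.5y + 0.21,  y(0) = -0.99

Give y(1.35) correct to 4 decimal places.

Midpoint: k1 = f(t_n, y_n); k2 = f(t_n + h/2, y_n + (h/2)·k1); y_{n+1} = y_n + h·k2.
t=0.000000, y=-0.990000:
  k1 = f(0.000000, -0.990000) = 2.685000
  k2 = f(0.225000, -0.385875) = 1.174687
  y ← -0.990000 + 0.45·1.174687 = -0.461391
t=0.450000, y=-0.461391:
  k1 = f(0.450000, -0.461391) = 1.363477
  k2 = f(0.675000, -0.154608) = 0.596521
  y ← -0.461391 + 0.45·0.596521 = -0.192956
t=0.900000, y=-0.192956:
  k1 = f(0.900000, -0.192956) = 0.692390
  k2 = f(1.125000, -0.037168) = 0.302921
  y ← -0.192956 + 0.45·0.302921 = -0.056642
y(1.35) ≈ -0.0566

-0.0566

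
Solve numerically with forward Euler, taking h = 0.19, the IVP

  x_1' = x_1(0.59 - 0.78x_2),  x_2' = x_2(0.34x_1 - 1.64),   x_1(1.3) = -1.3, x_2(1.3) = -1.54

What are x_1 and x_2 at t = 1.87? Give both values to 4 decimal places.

Euler on (x_1,x_2): x_1_{n+1} = x_1_n + h·x_1', x_2_{n+1} = x_2_n + h·x_2'.
1.300000: (-1.300000, -1.540000); f=(-2.328560, 3.206280) → (-1.742426, -0.930807)
1.490000: (-1.742426, -0.930807); f=(-2.293084, 2.077956) → (-2.178112, -0.535995)
1.680000: (-2.178112, -0.535995); f=(-2.195703, 1.275968) → (-2.595296, -0.293561)
(x_1(1.87), x_2(1.87)) ≈ (-2.5953, -0.2936)

-2.5953, -0.2936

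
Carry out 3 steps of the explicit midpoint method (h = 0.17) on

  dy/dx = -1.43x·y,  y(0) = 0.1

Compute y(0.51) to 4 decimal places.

0.0829

Midpoint: k1 = f(x_n, y_n); k2 = f(x_n + h/2, y_n + (h/2)·k1); y_{n+1} = y_n + h·k2.
x=0.000000, y=0.100000:
  k1 = f(0.000000, 0.100000) = 0.000000
  k2 = f(0.085000, 0.100000) = -0.012155
  y ← 0.100000 + 0.17·(-0.012155) = 0.097934
x=0.170000, y=0.097934:
  k1 = f(0.170000, 0.097934) = -0.023808
  k2 = f(0.255000, 0.095910) = -0.034974
  y ← 0.097934 + 0.17·(-0.034974) = 0.091988
x=0.340000, y=0.091988:
  k1 = f(0.340000, 0.091988) = -0.044725
  k2 = f(0.425000, 0.088187) = -0.053595
  y ← 0.091988 + 0.17·(-0.053595) = 0.082877
y(0.51) ≈ 0.0829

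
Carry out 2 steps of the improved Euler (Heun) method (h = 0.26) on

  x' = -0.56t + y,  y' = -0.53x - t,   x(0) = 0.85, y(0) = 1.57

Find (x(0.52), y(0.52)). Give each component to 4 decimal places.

Heun on (x,y): k1 = f(t_n, state_n); k2 = f(t_n + h, state_n + h·k1); state_{n+1} = state_n + (h/2)·(k1 + k2).
0.000000: (0.850000, 1.570000)
  k1 = (1.570000, -0.450500)
  predictor → (1.258200, 1.452870)
  k2 = (1.307270, -0.926846)
  → (1.224045, 1.390945)
0.260000: (1.224045, 1.390945)
  k1 = (1.245345, -0.908744)
  predictor → (1.547835, 1.154672)
  k2 = (0.863472, -1.340352)
  → (1.498191, 1.098562)
(x(0.52), y(0.52)) ≈ (1.4982, 1.0986)

1.4982, 1.0986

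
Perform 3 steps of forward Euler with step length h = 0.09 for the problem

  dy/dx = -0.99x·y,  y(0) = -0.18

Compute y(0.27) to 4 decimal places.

-0.1757

Euler: y_{n+1} = y_n + h·f(x_n, y_n).
x=0.000000, y=-0.180000: f=0.000000 → y ← -0.180000 + 0.09·0.000000 = -0.180000
x=0.090000, y=-0.180000: f=0.016038 → y ← -0.180000 + 0.09·0.016038 = -0.178557
x=0.180000, y=-0.178557: f=0.031819 → y ← -0.178557 + 0.09·0.031819 = -0.175693
y(0.27) ≈ -0.1757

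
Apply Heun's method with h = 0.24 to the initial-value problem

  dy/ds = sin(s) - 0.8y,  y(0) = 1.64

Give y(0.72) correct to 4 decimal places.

Heun: k1 = f(s_n, y_n); k2 = f(s_n + h, y_n + h·k1); y_{n+1} = y_n + (h/2)·(k1 + k2).
s=0.000000, y=1.640000:
  k1 = f(0.000000, 1.640000) = -1.312000
  k2 = f(0.240000, 1.325120) = -0.822393
  y ← 1.640000 + (0.24/2)·(-1.312000 + (-0.822393)) = 1.383873
s=0.240000, y=1.383873:
  k1 = f(0.240000, 1.383873) = -0.869396
  k2 = f(0.480000, 1.175218) = -0.478395
  y ← 1.383873 + (0.24/2)·(-0.869396 + (-0.478395)) = 1.222138
s=0.480000, y=1.222138:
  k1 = f(0.480000, 1.222138) = -0.515931
  k2 = f(0.720000, 1.098314) = -0.219267
  y ← 1.222138 + (0.24/2)·(-0.515931 + (-0.219267)) = 1.133914
y(0.72) ≈ 1.1339

1.1339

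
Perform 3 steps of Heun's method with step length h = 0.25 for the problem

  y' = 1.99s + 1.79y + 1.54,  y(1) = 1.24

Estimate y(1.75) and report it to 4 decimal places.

10.7818

Heun: k1 = f(s_n, y_n); k2 = f(s_n + h, y_n + h·k1); y_{n+1} = y_n + (h/2)·(k1 + k2).
s=1.000000, y=1.240000:
  k1 = f(1.000000, 1.240000) = 5.749600
  k2 = f(1.250000, 2.677400) = 8.820046
  y ← 1.240000 + (0.25/2)·(5.749600 + 8.820046) = 3.061206
s=1.250000, y=3.061206:
  k1 = f(1.250000, 3.061206) = 9.507058
  k2 = f(1.500000, 5.437970) = 14.258967
  y ← 3.061206 + (0.25/2)·(9.507058 + 14.258967) = 6.031959
s=1.500000, y=6.031959:
  k1 = f(1.500000, 6.031959) = 15.322206
  k2 = f(1.750000, 9.862511) = 22.676394
  y ← 6.031959 + (0.25/2)·(15.322206 + 22.676394) = 10.781784
y(1.75) ≈ 10.7818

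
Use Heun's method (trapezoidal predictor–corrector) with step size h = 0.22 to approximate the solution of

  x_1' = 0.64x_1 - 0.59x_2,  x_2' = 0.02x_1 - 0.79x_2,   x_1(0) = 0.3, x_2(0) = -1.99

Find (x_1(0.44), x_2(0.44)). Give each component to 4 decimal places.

0.9028, -1.4039

Heun on (x_1,x_2): k1 = f(t_n, state_n); k2 = f(t_n + h, state_n + h·k1); state_{n+1} = state_n + (h/2)·(k1 + k2).
0.000000: (0.300000, -1.990000)
  k1 = (1.366100, 1.578100)
  predictor → (0.600542, -1.642818)
  k2 = (1.353609, 1.309837)
  → (0.599168, -1.672327)
0.220000: (0.599168, -1.672327)
  k1 = (1.370140, 1.333122)
  predictor → (0.900599, -1.379040)
  k2 = (1.390017, 1.107454)
  → (0.902785, -1.403864)
(x_1(0.44), x_2(0.44)) ≈ (0.9028, -1.4039)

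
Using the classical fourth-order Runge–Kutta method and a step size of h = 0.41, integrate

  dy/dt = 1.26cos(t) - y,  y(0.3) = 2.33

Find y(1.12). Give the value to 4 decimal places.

RK4: k1 = f(t_n, y_n); k2 = f(t_n + h/2, y_n + (h/2)·k1); k3 = f(t_n + h/2, y_n + (h/2)·k2); k4 = f(t_n + h, y_n + h·k3); y_{n+1} = y_n + (h/6)·(k1 + 2k2 + 2k3 + k4).
t=0.300000, y=2.330000:
  k1 = f(0.300000, 2.330000) = -1.126276
  k2 = f(0.505000, 2.099113) = -0.996394
  k3 = f(0.505000, 2.125739) = -1.023019
  k4 = f(0.710000, 1.910562) = -0.955026
  y ← 2.330000 + (0.41/6)·(k1 + 2k2 + 2k3 + k4) = 1.911791
t=0.710000, y=1.911791:
  k1 = f(0.710000, 1.911791) = -0.956255
  k2 = f(0.915000, 1.715759) = -0.947423
  k3 = f(0.915000, 1.717570) = -0.949233
  k4 = f(1.120000, 1.522606) = -0.973646
  y ← 1.911791 + (0.41/6)·(k1 + 2k2 + 2k3 + k4) = 1.520705
y(1.12) ≈ 1.5207

1.5207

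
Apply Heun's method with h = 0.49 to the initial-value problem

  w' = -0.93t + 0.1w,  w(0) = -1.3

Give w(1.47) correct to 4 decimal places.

-2.5556

Heun: k1 = f(t_n, w_n); k2 = f(t_n + h, w_n + h·k1); w_{n+1} = w_n + (h/2)·(k1 + k2).
t=0.000000, w=-1.300000:
  k1 = f(0.000000, -1.300000) = -0.130000
  k2 = f(0.490000, -1.363700) = -0.592070
  w ← -1.300000 + (0.49/2)·(-0.130000 + (-0.592070)) = -1.476907
t=0.490000, w=-1.476907:
  k1 = f(0.490000, -1.476907) = -0.603391
  k2 = f(0.980000, -1.772569) = -1.088657
  w ← -1.476907 + (0.49/2)·(-0.603391 + (-1.088657)) = -1.891459
t=0.980000, w=-1.891459:
  k1 = f(0.980000, -1.891459) = -1.100546
  k2 = f(1.470000, -2.430726) = -1.610173
  w ← -1.891459 + (0.49/2)·(-1.100546 + (-1.610173)) = -2.555585
w(1.47) ≈ -2.5556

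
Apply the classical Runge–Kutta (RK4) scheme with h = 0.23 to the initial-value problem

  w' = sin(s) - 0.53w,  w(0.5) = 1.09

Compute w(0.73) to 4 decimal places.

RK4: k1 = f(s_n, w_n); k2 = f(s_n + h/2, w_n + (h/2)·k1); k3 = f(s_n + h/2, w_n + (h/2)·k2); k4 = f(s_n + h, w_n + h·k3); w_{n+1} = w_n + (h/6)·(k1 + 2k2 + 2k3 + k4).
s=0.500000, w=1.090000:
  k1 = f(0.500000, 1.090000) = -0.098274
  k2 = f(0.615000, 1.078698) = 0.005248
  k3 = f(0.615000, 1.090604) = -0.001061
  k4 = f(0.730000, 1.089756) = 0.089299
  w ← 1.090000 + (0.23/6)·(k1 + 2k2 + 2k3 + k4) = 1.089977
w(0.73) ≈ 1.0900

1.0900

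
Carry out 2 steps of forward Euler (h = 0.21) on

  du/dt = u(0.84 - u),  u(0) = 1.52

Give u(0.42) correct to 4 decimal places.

1.1763

Euler: u_{n+1} = u_n + h·f(t_n, u_n).
t=0.000000, u=1.520000: f=-1.033600 → u ← 1.520000 + 0.21·(-1.033600) = 1.302944
t=0.210000, u=1.302944: f=-0.603190 → u ← 1.302944 + 0.21·(-0.603190) = 1.176274
u(0.42) ≈ 1.1763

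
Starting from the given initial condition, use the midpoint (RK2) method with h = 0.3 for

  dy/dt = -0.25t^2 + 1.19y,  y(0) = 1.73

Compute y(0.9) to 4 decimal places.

Midpoint: k1 = f(t_n, y_n); k2 = f(t_n + h/2, y_n + (h/2)·k1); y_{n+1} = y_n + h·k2.
t=0.000000, y=1.730000:
  k1 = f(0.000000, 1.730000) = 2.058700
  k2 = f(0.150000, 2.038805) = 2.420553
  y ← 1.730000 + 0.3·2.420553 = 2.456166
t=0.300000, y=2.456166:
  k1 = f(0.300000, 2.456166) = 2.900337
  k2 = f(0.450000, 2.891216) = 3.389923
  y ← 2.456166 + 0.3·3.389923 = 3.473143
t=0.600000, y=3.473143:
  k1 = f(0.600000, 3.473143) = 4.043040
  k2 = f(0.750000, 4.079599) = 4.714097
  y ← 3.473143 + 0.3·4.714097 = 4.887372
y(0.9) ≈ 4.8874

4.8874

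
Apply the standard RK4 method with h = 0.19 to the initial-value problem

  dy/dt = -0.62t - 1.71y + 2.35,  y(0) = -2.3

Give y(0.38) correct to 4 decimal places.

-0.5809

RK4: k1 = f(t_n, y_n); k2 = f(t_n + h/2, y_n + (h/2)·k1); k3 = f(t_n + h/2, y_n + (h/2)·k2); k4 = f(t_n + h, y_n + h·k3); y_{n+1} = y_n + (h/6)·(k1 + 2k2 + 2k3 + k4).
t=0.000000, y=-2.300000:
  k1 = f(0.000000, -2.300000) = 6.283000
  k2 = f(0.095000, -1.703115) = 5.203427
  k3 = f(0.095000, -1.805674) = 5.378803
  k4 = f(0.190000, -1.278027) = 4.417627
  y ← -2.300000 + (0.19/6)·(k1 + 2k2 + 2k3 + k4) = -1.290939
t=0.190000, y=-1.290939:
  k1 = f(0.190000, -1.290939) = 4.439706
  k2 = f(0.285000, -0.869167) = 3.659575
  k3 = f(0.285000, -0.943279) = 3.786308
  k4 = f(0.380000, -0.571540) = 3.091734
  y ← -1.290939 + (0.19/6)·(k1 + 2k2 + 2k3 + k4) = -0.580871
y(0.38) ≈ -0.5809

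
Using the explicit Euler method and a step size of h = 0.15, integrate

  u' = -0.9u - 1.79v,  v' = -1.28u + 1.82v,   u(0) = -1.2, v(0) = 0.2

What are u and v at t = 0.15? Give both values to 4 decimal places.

Euler on (u,v): u_{n+1} = u_n + h·u', v_{n+1} = v_n + h·v'.
0.000000: (-1.200000, 0.200000); f=(0.722000, 1.900000) → (-1.091700, 0.485000)
(u(0.15), v(0.15)) ≈ (-1.0917, 0.4850)

-1.0917, 0.4850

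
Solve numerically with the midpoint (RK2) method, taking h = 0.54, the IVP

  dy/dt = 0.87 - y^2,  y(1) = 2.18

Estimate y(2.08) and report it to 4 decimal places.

Midpoint: k1 = f(t_n, y_n); k2 = f(t_n + h/2, y_n + (h/2)·k1); y_{n+1} = y_n + h·k2.
t=1.000000, y=2.180000:
  k1 = f(1.000000, 2.180000) = -3.882400
  k2 = f(1.270000, 1.131752) = -0.410863
  y ← 2.180000 + 0.54·(-0.410863) = 1.958134
t=1.540000, y=1.958134:
  k1 = f(1.540000, 1.958134) = -2.964290
  k2 = f(1.810000, 1.157776) = -0.470445
  y ← 1.958134 + 0.54·(-0.470445) = 1.704094
y(2.08) ≈ 1.7041

1.7041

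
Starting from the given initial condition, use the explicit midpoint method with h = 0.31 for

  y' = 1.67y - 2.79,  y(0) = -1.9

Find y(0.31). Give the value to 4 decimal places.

-4.2270

Midpoint: k1 = f(x_n, y_n); k2 = f(x_n + h/2, y_n + (h/2)·k1); y_{n+1} = y_n + h·k2.
x=0.000000, y=-1.900000:
  k1 = f(0.000000, -1.900000) = -5.963000
  k2 = f(0.155000, -2.824265) = -7.506523
  y ← -1.900000 + 0.31·(-7.506523) = -4.227022
y(0.31) ≈ -4.2270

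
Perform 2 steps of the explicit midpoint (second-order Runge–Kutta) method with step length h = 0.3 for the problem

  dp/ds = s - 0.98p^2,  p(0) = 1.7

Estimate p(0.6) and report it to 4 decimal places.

Midpoint: k1 = f(s_n, p_n); k2 = f(s_n + h/2, p_n + (h/2)·k1); p_{n+1} = p_n + h·k2.
s=0.000000, p=1.700000:
  k1 = f(0.000000, 1.700000) = -2.832200
  k2 = f(0.150000, 1.275170) = -1.443537
  p ← 1.700000 + 0.3·(-1.443537) = 1.266939
s=0.300000, p=1.266939:
  k1 = f(0.300000, 1.266939) = -1.273031
  k2 = f(0.450000, 1.075984) = -0.684587
  p ← 1.266939 + 0.3·(-0.684587) = 1.061563
p(0.6) ≈ 1.0616

1.0616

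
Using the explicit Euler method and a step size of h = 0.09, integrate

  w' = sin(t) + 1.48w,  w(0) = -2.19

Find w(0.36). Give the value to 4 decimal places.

-3.5587

Euler: w_{n+1} = w_n + h·f(t_n, w_n).
t=0.000000, w=-2.190000: f=-3.241200 → w ← -2.190000 + 0.09·(-3.241200) = -2.481708
t=0.090000, w=-2.481708: f=-3.583049 → w ← -2.481708 + 0.09·(-3.583049) = -2.804182
t=0.180000, w=-2.804182: f=-3.971160 → w ← -2.804182 + 0.09·(-3.971160) = -3.161587
t=0.270000, w=-3.161587: f=-4.412417 → w ← -3.161587 + 0.09·(-4.412417) = -3.558704
w(0.36) ≈ -3.5587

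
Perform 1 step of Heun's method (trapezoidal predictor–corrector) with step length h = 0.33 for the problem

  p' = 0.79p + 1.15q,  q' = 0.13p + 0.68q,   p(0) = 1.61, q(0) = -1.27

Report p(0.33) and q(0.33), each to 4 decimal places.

Heun on (p,q): k1 = f(x_n, state_n); k2 = f(x_n + h, state_n + h·k1); state_{n+1} = state_n + (h/2)·(k1 + k2).
0.000000: (1.610000, -1.270000)
  k1 = (-0.188600, -0.654300)
  predictor → (1.547762, -1.485919)
  k2 = (-0.486075, -0.809216)
  → (1.498679, -1.511480)
(p(0.33), q(0.33)) ≈ (1.4987, -1.5115)

1.4987, -1.5115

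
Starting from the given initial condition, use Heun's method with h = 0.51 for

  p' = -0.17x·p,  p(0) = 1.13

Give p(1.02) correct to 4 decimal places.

1.0339

Heun: k1 = f(x_n, p_n); k2 = f(x_n + h, p_n + h·k1); p_{n+1} = p_n + (h/2)·(k1 + k2).
x=0.000000, p=1.130000:
  k1 = f(0.000000, 1.130000) = 0.000000
  k2 = f(0.510000, 1.130000) = -0.097971
  p ← 1.130000 + (0.51/2)·(0.000000 + (-0.097971)) = 1.105017
x=0.510000, p=1.105017:
  k1 = f(0.510000, 1.105017) = -0.095805
  k2 = f(1.020000, 1.056157) = -0.183138
  p ← 1.105017 + (0.51/2)·(-0.095805 + (-0.183138)) = 1.033887
p(1.02) ≈ 1.0339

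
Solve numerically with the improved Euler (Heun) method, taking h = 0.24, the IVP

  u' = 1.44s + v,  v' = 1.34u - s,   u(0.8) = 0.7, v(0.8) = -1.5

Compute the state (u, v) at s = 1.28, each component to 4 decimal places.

0.6962, -1.5751

Heun on (u,v): k1 = f(s_n, state_n); k2 = f(s_n + h, state_n + h·k1); state_{n+1} = state_n + (h/2)·(k1 + k2).
0.800000: (0.700000, -1.500000)
  k1 = (-0.348000, 0.138000)
  predictor → (0.616480, -1.466880)
  k2 = (0.030720, -0.213917)
  → (0.661926, -1.509110)
1.040000: (0.661926, -1.509110)
  k1 = (-0.011510, -0.153019)
  predictor → (0.659164, -1.545834)
  k2 = (0.297366, -0.396720)
  → (0.696229, -1.575079)
(u(1.28), v(1.28)) ≈ (0.6962, -1.5751)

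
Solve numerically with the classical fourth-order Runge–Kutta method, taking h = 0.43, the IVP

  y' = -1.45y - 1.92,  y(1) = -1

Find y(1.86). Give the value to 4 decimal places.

-1.2307

RK4: k1 = f(s_n, y_n); k2 = f(s_n + h/2, y_n + (h/2)·k1); k3 = f(s_n + h/2, y_n + (h/2)·k2); k4 = f(s_n + h, y_n + h·k3); y_{n+1} = y_n + (h/6)·(k1 + 2k2 + 2k3 + k4).
s=1.000000, y=-1.000000:
  k1 = f(1.000000, -1.000000) = -0.470000
  k2 = f(1.215000, -1.101050) = -0.323477
  k3 = f(1.215000, -1.069548) = -0.369156
  k4 = f(1.430000, -1.158737) = -0.239831
  y ← -1.000000 + (0.43/6)·(k1 + 2k2 + 2k3 + k4) = -1.150149
s=1.430000, y=-1.150149:
  k1 = f(1.430000, -1.150149) = -0.252284
  k2 = f(1.645000, -1.204390) = -0.173635
  k3 = f(1.645000, -1.187480) = -0.198154
  k4 = f(1.860000, -1.235355) = -0.128736
  y ← -1.150149 + (0.43/6)·(k1 + 2k2 + 2k3 + k4) = -1.230745
y(1.86) ≈ -1.2307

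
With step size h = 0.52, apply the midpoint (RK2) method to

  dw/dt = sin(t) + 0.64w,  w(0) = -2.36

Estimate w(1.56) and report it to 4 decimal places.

-4.9125

Midpoint: k1 = f(t_n, w_n); k2 = f(t_n + h/2, w_n + (h/2)·k1); w_{n+1} = w_n + h·k2.
t=0.000000, w=-2.360000:
  k1 = f(0.000000, -2.360000) = -1.510400
  k2 = f(0.260000, -2.752704) = -1.504650
  w ← -2.360000 + 0.52·(-1.504650) = -3.142418
t=0.520000, w=-3.142418:
  k1 = f(0.520000, -3.142418) = -1.514267
  k2 = f(0.780000, -3.536128) = -1.559842
  w ← -3.142418 + 0.52·(-1.559842) = -3.953536
t=1.040000, w=-3.953536:
  k1 = f(1.040000, -3.953536) = -1.667859
  k2 = f(1.300000, -4.387179) = -1.844237
  w ← -3.953536 + 0.52·(-1.844237) = -4.912539
w(1.56) ≈ -4.9125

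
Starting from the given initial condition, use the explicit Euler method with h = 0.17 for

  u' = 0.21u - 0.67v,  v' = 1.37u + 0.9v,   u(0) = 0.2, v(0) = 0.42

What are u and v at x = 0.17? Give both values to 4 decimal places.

0.1593, 0.5308

Euler on (u,v): u_{n+1} = u_n + h·u', v_{n+1} = v_n + h·v'.
0.000000: (0.200000, 0.420000); f=(-0.239400, 0.652000) → (0.159302, 0.530840)
(u(0.17), v(0.17)) ≈ (0.1593, 0.5308)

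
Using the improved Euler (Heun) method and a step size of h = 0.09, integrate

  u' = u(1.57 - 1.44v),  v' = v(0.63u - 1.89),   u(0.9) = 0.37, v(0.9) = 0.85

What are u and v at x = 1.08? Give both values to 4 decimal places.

Heun on (u,v): k1 = f(x_n, state_n); k2 = f(x_n + h, state_n + h·k1); state_{n+1} = state_n + (h/2)·(k1 + k2).
0.900000: (0.370000, 0.850000)
  k1 = (0.128020, -1.408365)
  predictor → (0.381522, 0.723247)
  k2 = (0.201643, -1.193098)
  → (0.384835, 0.732934)
0.990000: (0.384835, 0.732934)
  k1 = (0.198026, -1.207549)
  predictor → (0.402657, 0.624255)
  k2 = (0.270212, -1.021484)
  → (0.405906, 0.632628)
(u(1.08), v(1.08)) ≈ (0.4059, 0.6326)

0.4059, 0.6326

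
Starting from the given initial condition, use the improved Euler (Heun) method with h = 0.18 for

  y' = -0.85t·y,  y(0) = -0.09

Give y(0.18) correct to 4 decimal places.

-0.0888

Heun: k1 = f(t_n, y_n); k2 = f(t_n + h, y_n + h·k1); y_{n+1} = y_n + (h/2)·(k1 + k2).
t=0.000000, y=-0.090000:
  k1 = f(0.000000, -0.090000) = 0.000000
  k2 = f(0.180000, -0.090000) = 0.013770
  y ← -0.090000 + (0.18/2)·(0.000000 + 0.013770) = -0.088761
y(0.18) ≈ -0.0888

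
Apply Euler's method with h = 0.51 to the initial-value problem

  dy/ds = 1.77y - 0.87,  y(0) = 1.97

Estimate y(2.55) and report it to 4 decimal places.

Euler: y_{n+1} = y_n + h·f(s_n, y_n).
s=0.000000, y=1.970000: f=2.616900 → y ← 1.970000 + 0.51·2.616900 = 3.304619
s=0.510000, y=3.304619: f=4.979176 → y ← 3.304619 + 0.51·4.979176 = 5.843999
s=1.020000, y=5.843999: f=9.473877 → y ← 5.843999 + 0.51·9.473877 = 10.675676
s=1.530000, y=10.675676: f=18.025947 → y ← 10.675676 + 0.51·18.025947 = 19.868909
s=2.040000, y=19.868909: f=34.297969 → y ← 19.868909 + 0.51·34.297969 = 37.360873
y(2.55) ≈ 37.3609

37.3609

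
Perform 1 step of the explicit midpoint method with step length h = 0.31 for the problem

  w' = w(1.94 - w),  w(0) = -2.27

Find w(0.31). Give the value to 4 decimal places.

Midpoint: k1 = f(s_n, w_n); k2 = f(s_n + h/2, w_n + (h/2)·k1); w_{n+1} = w_n + h·k2.
s=0.000000, w=-2.270000:
  k1 = f(0.000000, -2.270000) = -9.556700
  k2 = f(0.155000, -3.751288) = -21.349665
  w ← -2.270000 + 0.31·(-21.349665) = -8.888396
w(0.31) ≈ -8.8884

-8.8884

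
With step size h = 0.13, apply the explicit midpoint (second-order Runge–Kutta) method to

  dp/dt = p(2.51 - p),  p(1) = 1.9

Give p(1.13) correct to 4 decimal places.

Midpoint: k1 = f(t_n, p_n); k2 = f(t_n + h/2, p_n + (h/2)·k1); p_{n+1} = p_n + h·k2.
t=1.000000, p=1.900000:
  k1 = f(1.000000, 1.900000) = 1.159000
  k2 = f(1.065000, 1.975335) = 1.056142
  p ← 1.900000 + 0.13·1.056142 = 2.037299
p(1.13) ≈ 2.0373

2.0373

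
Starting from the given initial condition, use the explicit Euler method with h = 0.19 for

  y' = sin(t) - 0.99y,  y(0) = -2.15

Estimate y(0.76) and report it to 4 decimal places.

-0.7508

Euler: y_{n+1} = y_n + h·f(t_n, y_n).
t=0.000000, y=-2.150000: f=2.128500 → y ← -2.150000 + 0.19·2.128500 = -1.745585
t=0.190000, y=-1.745585: f=1.916988 → y ← -1.745585 + 0.19·1.916988 = -1.381357
t=0.380000, y=-1.381357: f=1.738464 → y ← -1.381357 + 0.19·1.738464 = -1.051049
t=0.570000, y=-1.051049: f=1.580171 → y ← -1.051049 + 0.19·1.580171 = -0.750817
y(0.76) ≈ -0.7508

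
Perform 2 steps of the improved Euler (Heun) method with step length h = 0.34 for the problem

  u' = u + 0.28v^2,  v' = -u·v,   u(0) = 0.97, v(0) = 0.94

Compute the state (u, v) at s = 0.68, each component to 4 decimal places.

Heun on (u,v): k1 = f(s_n, state_n); k2 = f(s_n + h, state_n + h·k1); state_{n+1} = state_n + (h/2)·(k1 + k2).
0.000000: (0.970000, 0.940000)
  k1 = (1.217408, -0.911800)
  predictor → (1.383919, 0.629988)
  k2 = (1.495046, -0.871852)
  → (1.431117, 0.636779)
0.340000: (1.431117, 0.636779)
  k1 = (1.544654, -0.911306)
  predictor → (1.956300, 0.326935)
  k2 = (1.986228, -0.639583)
  → (2.031367, 0.373128)
(u(0.68), v(0.68)) ≈ (2.0314, 0.3731)

2.0314, 0.3731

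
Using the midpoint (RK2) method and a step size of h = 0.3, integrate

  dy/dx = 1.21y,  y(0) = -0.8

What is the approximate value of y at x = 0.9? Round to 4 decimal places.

-2.3339

Midpoint: k1 = f(x_n, y_n); k2 = f(x_n + h/2, y_n + (h/2)·k1); y_{n+1} = y_n + h·k2.
x=0.000000, y=-0.800000:
  k1 = f(0.000000, -0.800000) = -0.968000
  k2 = f(0.150000, -0.945200) = -1.143692
  y ← -0.800000 + 0.3·(-1.143692) = -1.143108
x=0.300000, y=-1.143108:
  k1 = f(0.300000, -1.143108) = -1.383160
  k2 = f(0.450000, -1.350582) = -1.634204
  y ← -1.143108 + 0.3·(-1.634204) = -1.633369
x=0.600000, y=-1.633369:
  k1 = f(0.600000, -1.633369) = -1.976376
  k2 = f(0.750000, -1.929825) = -2.335088
  y ← -1.633369 + 0.3·(-2.335088) = -2.333895
y(0.9) ≈ -2.3339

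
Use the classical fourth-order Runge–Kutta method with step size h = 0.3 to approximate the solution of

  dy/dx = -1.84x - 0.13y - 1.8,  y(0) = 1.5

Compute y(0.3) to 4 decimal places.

0.8313

RK4: k1 = f(x_n, y_n); k2 = f(x_n + h/2, y_n + (h/2)·k1); k3 = f(x_n + h/2, y_n + (h/2)·k2); k4 = f(x_n + h, y_n + h·k3); y_{n+1} = y_n + (h/6)·(k1 + 2k2 + 2k3 + k4).
x=0.000000, y=1.500000:
  k1 = f(0.000000, 1.500000) = -1.995000
  k2 = f(0.150000, 1.200750) = -2.232098
  k3 = f(0.150000, 1.165185) = -2.227474
  k4 = f(0.300000, 0.831758) = -2.460129
  y ← 1.500000 + (0.3/6)·(k1 + 2k2 + 2k3 + k4) = 0.831286
y(0.3) ≈ 0.8313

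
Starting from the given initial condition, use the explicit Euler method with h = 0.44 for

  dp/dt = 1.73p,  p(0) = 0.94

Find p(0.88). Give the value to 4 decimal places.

Euler: p_{n+1} = p_n + h·f(t_n, p_n).
t=0.000000, p=0.940000: f=1.626200 → p ← 0.940000 + 0.44·1.626200 = 1.655528
t=0.440000, p=1.655528: f=2.864063 → p ← 1.655528 + 0.44·2.864063 = 2.915716
p(0.88) ≈ 2.9157

2.9157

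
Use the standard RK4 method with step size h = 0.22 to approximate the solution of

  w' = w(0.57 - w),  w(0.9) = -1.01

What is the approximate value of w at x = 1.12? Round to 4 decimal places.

-1.4997

RK4: k1 = f(x_n, w_n); k2 = f(x_n + h/2, w_n + (h/2)·k1); k3 = f(x_n + h/2, w_n + (h/2)·k2); k4 = f(x_n + h, w_n + h·k3); w_{n+1} = w_n + (h/6)·(k1 + 2k2 + 2k3 + k4).
x=0.900000, w=-1.010000:
  k1 = f(0.900000, -1.010000) = -1.595800
  k2 = f(1.010000, -1.185538) = -2.081257
  k3 = f(1.010000, -1.238938) = -2.241163
  k4 = f(1.120000, -1.503056) = -3.115919
  w ← -1.010000 + (0.22/6)·(k1 + 2k2 + 2k3 + k4) = -1.499740
w(1.12) ≈ -1.4997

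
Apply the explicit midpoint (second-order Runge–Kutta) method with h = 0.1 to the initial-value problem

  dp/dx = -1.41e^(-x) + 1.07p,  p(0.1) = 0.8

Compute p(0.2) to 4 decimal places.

Midpoint: k1 = f(x_n, p_n); k2 = f(x_n + h/2, p_n + (h/2)·k1); p_{n+1} = p_n + h·k2.
x=0.100000, p=0.800000:
  k1 = f(0.100000, 0.800000) = -0.419821
  k2 = f(0.150000, 0.779009) = -0.380059
  p ← 0.800000 + 0.1·(-0.380059) = 0.761994
p(0.2) ≈ 0.7620

0.7620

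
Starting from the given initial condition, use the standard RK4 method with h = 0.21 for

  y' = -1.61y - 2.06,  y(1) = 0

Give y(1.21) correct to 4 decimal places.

-0.3670

RK4: k1 = f(x_n, y_n); k2 = f(x_n + h/2, y_n + (h/2)·k1); k3 = f(x_n + h/2, y_n + (h/2)·k2); k4 = f(x_n + h, y_n + h·k3); y_{n+1} = y_n + (h/6)·(k1 + 2k2 + 2k3 + k4).
x=1.000000, y=0.000000:
  k1 = f(1.000000, 0.000000) = -2.060000
  k2 = f(1.105000, -0.216300) = -1.711757
  k3 = f(1.105000, -0.179734) = -1.770627
  k4 = f(1.210000, -0.371832) = -1.461351
  y ← 0.000000 + (0.21/6)·(k1 + 2k2 + 2k3 + k4) = -0.367014
y(1.21) ≈ -0.3670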